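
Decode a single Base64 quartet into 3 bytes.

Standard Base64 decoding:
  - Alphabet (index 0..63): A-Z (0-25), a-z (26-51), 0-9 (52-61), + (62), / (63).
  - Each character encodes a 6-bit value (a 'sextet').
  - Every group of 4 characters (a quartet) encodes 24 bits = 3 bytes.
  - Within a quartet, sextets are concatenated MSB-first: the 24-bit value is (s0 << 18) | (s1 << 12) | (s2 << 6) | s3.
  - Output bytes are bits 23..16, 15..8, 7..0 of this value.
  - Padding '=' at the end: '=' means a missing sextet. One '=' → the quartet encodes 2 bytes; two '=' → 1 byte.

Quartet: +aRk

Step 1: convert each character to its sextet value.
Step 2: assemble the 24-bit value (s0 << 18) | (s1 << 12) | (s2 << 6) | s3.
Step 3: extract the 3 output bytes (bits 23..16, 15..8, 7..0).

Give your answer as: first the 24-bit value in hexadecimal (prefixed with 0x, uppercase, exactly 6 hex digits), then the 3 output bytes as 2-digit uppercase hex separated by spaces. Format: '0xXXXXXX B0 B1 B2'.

Answer: 0xF9A464 F9 A4 64

Derivation:
Sextets: +=62, a=26, R=17, k=36
24-bit: (62<<18) | (26<<12) | (17<<6) | 36
      = 0xF80000 | 0x01A000 | 0x000440 | 0x000024
      = 0xF9A464
Bytes: (v>>16)&0xFF=F9, (v>>8)&0xFF=A4, v&0xFF=64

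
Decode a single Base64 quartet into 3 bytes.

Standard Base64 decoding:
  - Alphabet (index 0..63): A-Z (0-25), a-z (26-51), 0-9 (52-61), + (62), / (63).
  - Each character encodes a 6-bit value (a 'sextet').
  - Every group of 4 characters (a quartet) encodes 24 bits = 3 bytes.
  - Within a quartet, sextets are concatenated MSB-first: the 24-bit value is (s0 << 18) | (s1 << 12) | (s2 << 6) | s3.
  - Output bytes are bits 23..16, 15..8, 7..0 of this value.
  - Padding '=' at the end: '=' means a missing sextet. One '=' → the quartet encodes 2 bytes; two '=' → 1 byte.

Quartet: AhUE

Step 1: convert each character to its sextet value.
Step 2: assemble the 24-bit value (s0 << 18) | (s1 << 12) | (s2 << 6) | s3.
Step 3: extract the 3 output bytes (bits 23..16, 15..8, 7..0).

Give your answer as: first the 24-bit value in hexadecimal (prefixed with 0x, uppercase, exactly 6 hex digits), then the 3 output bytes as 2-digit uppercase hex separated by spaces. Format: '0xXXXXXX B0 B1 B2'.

Sextets: A=0, h=33, U=20, E=4
24-bit: (0<<18) | (33<<12) | (20<<6) | 4
      = 0x000000 | 0x021000 | 0x000500 | 0x000004
      = 0x021504
Bytes: (v>>16)&0xFF=02, (v>>8)&0xFF=15, v&0xFF=04

Answer: 0x021504 02 15 04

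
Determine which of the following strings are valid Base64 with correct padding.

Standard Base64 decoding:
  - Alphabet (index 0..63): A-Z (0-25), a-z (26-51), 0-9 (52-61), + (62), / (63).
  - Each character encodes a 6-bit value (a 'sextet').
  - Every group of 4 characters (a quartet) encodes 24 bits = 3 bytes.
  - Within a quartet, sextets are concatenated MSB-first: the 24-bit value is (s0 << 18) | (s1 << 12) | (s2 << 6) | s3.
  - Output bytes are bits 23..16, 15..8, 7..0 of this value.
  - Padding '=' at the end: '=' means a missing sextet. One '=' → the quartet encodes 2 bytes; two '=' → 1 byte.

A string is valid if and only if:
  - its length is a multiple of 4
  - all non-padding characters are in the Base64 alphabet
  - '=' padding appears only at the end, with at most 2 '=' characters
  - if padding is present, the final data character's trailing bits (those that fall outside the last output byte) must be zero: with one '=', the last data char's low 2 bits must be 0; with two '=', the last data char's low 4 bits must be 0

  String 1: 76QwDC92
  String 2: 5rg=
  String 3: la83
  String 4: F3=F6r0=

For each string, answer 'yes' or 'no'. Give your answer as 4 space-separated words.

String 1: '76QwDC92' → valid
String 2: '5rg=' → valid
String 3: 'la83' → valid
String 4: 'F3=F6r0=' → invalid (bad char(s): ['=']; '=' in middle)

Answer: yes yes yes no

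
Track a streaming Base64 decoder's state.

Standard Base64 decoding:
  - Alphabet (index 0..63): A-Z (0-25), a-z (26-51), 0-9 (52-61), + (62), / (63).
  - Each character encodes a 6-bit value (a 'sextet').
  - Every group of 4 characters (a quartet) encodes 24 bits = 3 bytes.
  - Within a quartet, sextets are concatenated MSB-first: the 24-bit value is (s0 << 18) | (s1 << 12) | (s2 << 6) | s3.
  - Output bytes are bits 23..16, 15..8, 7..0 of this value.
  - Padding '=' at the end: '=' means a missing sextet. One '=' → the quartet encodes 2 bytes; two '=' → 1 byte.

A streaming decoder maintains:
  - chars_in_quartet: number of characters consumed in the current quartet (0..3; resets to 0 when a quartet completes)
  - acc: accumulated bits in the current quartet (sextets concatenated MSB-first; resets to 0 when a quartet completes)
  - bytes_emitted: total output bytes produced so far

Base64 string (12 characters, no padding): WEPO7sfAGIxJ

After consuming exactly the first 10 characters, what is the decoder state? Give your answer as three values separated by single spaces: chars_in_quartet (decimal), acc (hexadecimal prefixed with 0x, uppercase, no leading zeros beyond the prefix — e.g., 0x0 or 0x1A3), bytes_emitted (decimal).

After char 0 ('W'=22): chars_in_quartet=1 acc=0x16 bytes_emitted=0
After char 1 ('E'=4): chars_in_quartet=2 acc=0x584 bytes_emitted=0
After char 2 ('P'=15): chars_in_quartet=3 acc=0x1610F bytes_emitted=0
After char 3 ('O'=14): chars_in_quartet=4 acc=0x5843CE -> emit 58 43 CE, reset; bytes_emitted=3
After char 4 ('7'=59): chars_in_quartet=1 acc=0x3B bytes_emitted=3
After char 5 ('s'=44): chars_in_quartet=2 acc=0xEEC bytes_emitted=3
After char 6 ('f'=31): chars_in_quartet=3 acc=0x3BB1F bytes_emitted=3
After char 7 ('A'=0): chars_in_quartet=4 acc=0xEEC7C0 -> emit EE C7 C0, reset; bytes_emitted=6
After char 8 ('G'=6): chars_in_quartet=1 acc=0x6 bytes_emitted=6
After char 9 ('I'=8): chars_in_quartet=2 acc=0x188 bytes_emitted=6

Answer: 2 0x188 6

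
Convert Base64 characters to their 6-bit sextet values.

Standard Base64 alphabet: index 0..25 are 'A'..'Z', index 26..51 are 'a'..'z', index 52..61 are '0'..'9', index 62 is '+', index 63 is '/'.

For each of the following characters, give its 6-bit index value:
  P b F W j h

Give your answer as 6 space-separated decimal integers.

Answer: 15 27 5 22 35 33

Derivation:
'P': A..Z range, ord('P') − ord('A') = 15
'b': a..z range, 26 + ord('b') − ord('a') = 27
'F': A..Z range, ord('F') − ord('A') = 5
'W': A..Z range, ord('W') − ord('A') = 22
'j': a..z range, 26 + ord('j') − ord('a') = 35
'h': a..z range, 26 + ord('h') − ord('a') = 33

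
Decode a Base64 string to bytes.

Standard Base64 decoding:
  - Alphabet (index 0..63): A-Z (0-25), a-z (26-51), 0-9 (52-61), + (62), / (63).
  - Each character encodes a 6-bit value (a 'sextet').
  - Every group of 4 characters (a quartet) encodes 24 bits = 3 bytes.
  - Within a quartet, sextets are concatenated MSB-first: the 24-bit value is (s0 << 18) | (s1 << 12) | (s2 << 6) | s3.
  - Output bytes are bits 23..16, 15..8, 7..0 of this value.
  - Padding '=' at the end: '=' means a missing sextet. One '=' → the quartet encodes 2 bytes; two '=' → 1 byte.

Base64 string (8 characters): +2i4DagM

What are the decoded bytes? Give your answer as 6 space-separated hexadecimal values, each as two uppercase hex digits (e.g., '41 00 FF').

Answer: FB 68 B8 0D A8 0C

Derivation:
After char 0 ('+'=62): chars_in_quartet=1 acc=0x3E bytes_emitted=0
After char 1 ('2'=54): chars_in_quartet=2 acc=0xFB6 bytes_emitted=0
After char 2 ('i'=34): chars_in_quartet=3 acc=0x3EDA2 bytes_emitted=0
After char 3 ('4'=56): chars_in_quartet=4 acc=0xFB68B8 -> emit FB 68 B8, reset; bytes_emitted=3
After char 4 ('D'=3): chars_in_quartet=1 acc=0x3 bytes_emitted=3
After char 5 ('a'=26): chars_in_quartet=2 acc=0xDA bytes_emitted=3
After char 6 ('g'=32): chars_in_quartet=3 acc=0x36A0 bytes_emitted=3
After char 7 ('M'=12): chars_in_quartet=4 acc=0xDA80C -> emit 0D A8 0C, reset; bytes_emitted=6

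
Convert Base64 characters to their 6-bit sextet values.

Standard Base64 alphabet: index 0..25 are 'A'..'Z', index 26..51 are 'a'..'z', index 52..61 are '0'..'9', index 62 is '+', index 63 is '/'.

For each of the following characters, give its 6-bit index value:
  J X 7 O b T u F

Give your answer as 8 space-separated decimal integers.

'J': A..Z range, ord('J') − ord('A') = 9
'X': A..Z range, ord('X') − ord('A') = 23
'7': 0..9 range, 52 + ord('7') − ord('0') = 59
'O': A..Z range, ord('O') − ord('A') = 14
'b': a..z range, 26 + ord('b') − ord('a') = 27
'T': A..Z range, ord('T') − ord('A') = 19
'u': a..z range, 26 + ord('u') − ord('a') = 46
'F': A..Z range, ord('F') − ord('A') = 5

Answer: 9 23 59 14 27 19 46 5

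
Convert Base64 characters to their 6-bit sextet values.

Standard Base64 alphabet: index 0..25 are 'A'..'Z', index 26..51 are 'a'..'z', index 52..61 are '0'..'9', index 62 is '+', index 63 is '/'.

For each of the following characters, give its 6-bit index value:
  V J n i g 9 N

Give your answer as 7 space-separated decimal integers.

'V': A..Z range, ord('V') − ord('A') = 21
'J': A..Z range, ord('J') − ord('A') = 9
'n': a..z range, 26 + ord('n') − ord('a') = 39
'i': a..z range, 26 + ord('i') − ord('a') = 34
'g': a..z range, 26 + ord('g') − ord('a') = 32
'9': 0..9 range, 52 + ord('9') − ord('0') = 61
'N': A..Z range, ord('N') − ord('A') = 13

Answer: 21 9 39 34 32 61 13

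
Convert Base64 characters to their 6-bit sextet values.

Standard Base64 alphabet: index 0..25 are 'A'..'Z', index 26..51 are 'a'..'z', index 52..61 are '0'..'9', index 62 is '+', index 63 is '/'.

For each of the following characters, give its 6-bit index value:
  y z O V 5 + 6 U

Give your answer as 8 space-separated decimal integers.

Answer: 50 51 14 21 57 62 58 20

Derivation:
'y': a..z range, 26 + ord('y') − ord('a') = 50
'z': a..z range, 26 + ord('z') − ord('a') = 51
'O': A..Z range, ord('O') − ord('A') = 14
'V': A..Z range, ord('V') − ord('A') = 21
'5': 0..9 range, 52 + ord('5') − ord('0') = 57
'+': index 62
'6': 0..9 range, 52 + ord('6') − ord('0') = 58
'U': A..Z range, ord('U') − ord('A') = 20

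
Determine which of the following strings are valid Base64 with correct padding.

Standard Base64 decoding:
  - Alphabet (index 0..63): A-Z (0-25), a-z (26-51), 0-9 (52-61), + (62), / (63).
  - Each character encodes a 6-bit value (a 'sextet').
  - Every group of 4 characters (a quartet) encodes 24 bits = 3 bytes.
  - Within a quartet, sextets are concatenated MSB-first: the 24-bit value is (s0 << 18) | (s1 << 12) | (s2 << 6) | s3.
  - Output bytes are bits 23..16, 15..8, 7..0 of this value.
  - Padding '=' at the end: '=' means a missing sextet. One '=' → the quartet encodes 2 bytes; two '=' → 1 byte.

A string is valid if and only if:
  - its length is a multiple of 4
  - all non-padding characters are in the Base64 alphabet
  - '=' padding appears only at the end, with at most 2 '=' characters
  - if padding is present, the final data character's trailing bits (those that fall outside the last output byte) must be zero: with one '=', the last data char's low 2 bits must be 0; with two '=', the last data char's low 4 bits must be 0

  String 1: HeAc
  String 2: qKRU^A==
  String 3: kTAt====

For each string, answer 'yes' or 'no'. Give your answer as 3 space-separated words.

Answer: yes no no

Derivation:
String 1: 'HeAc' → valid
String 2: 'qKRU^A==' → invalid (bad char(s): ['^'])
String 3: 'kTAt====' → invalid (4 pad chars (max 2))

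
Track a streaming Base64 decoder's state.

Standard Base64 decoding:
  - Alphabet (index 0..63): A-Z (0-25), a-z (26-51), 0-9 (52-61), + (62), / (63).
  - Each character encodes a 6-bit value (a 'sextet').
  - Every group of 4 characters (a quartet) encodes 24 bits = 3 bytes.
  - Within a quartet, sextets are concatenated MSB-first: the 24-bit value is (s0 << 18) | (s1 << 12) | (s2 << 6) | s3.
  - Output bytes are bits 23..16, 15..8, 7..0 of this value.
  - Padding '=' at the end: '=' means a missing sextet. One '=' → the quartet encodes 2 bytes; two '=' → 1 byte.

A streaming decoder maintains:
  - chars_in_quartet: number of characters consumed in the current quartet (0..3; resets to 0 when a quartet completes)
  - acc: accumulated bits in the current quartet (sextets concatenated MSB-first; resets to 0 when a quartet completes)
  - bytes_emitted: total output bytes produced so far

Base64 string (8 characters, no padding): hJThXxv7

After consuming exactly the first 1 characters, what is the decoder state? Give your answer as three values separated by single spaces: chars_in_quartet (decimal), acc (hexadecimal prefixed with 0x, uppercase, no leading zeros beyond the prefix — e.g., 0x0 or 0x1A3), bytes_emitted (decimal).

After char 0 ('h'=33): chars_in_quartet=1 acc=0x21 bytes_emitted=0

Answer: 1 0x21 0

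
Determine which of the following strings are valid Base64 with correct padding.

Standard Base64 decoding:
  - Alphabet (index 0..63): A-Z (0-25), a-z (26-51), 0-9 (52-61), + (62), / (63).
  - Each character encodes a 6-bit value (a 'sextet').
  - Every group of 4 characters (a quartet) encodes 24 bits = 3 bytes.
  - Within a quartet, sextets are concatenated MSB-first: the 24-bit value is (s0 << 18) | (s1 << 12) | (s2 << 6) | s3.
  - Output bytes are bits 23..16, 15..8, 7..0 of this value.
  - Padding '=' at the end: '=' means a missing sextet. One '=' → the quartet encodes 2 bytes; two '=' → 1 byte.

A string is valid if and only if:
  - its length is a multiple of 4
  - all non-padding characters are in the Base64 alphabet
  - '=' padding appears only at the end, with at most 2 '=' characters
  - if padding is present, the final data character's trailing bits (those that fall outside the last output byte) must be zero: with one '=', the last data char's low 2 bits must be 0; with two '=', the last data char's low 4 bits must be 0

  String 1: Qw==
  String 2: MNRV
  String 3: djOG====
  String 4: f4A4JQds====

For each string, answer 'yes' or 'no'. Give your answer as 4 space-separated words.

Answer: yes yes no no

Derivation:
String 1: 'Qw==' → valid
String 2: 'MNRV' → valid
String 3: 'djOG====' → invalid (4 pad chars (max 2))
String 4: 'f4A4JQds====' → invalid (4 pad chars (max 2))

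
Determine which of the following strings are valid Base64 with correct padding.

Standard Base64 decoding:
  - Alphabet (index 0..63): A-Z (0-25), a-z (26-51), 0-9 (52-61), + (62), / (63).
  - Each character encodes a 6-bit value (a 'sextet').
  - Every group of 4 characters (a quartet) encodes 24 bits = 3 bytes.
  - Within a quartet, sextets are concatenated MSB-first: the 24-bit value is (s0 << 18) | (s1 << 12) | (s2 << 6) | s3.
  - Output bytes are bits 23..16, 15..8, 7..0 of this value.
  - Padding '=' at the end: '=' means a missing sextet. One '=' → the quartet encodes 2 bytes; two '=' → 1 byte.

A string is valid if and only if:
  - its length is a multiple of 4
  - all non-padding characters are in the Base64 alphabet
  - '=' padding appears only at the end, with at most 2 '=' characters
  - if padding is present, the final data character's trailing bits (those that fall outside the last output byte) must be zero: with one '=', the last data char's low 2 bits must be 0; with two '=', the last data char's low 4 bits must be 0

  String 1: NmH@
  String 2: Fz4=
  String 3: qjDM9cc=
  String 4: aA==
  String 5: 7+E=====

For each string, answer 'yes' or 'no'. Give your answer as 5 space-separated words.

Answer: no yes yes yes no

Derivation:
String 1: 'NmH@' → invalid (bad char(s): ['@'])
String 2: 'Fz4=' → valid
String 3: 'qjDM9cc=' → valid
String 4: 'aA==' → valid
String 5: '7+E=====' → invalid (5 pad chars (max 2))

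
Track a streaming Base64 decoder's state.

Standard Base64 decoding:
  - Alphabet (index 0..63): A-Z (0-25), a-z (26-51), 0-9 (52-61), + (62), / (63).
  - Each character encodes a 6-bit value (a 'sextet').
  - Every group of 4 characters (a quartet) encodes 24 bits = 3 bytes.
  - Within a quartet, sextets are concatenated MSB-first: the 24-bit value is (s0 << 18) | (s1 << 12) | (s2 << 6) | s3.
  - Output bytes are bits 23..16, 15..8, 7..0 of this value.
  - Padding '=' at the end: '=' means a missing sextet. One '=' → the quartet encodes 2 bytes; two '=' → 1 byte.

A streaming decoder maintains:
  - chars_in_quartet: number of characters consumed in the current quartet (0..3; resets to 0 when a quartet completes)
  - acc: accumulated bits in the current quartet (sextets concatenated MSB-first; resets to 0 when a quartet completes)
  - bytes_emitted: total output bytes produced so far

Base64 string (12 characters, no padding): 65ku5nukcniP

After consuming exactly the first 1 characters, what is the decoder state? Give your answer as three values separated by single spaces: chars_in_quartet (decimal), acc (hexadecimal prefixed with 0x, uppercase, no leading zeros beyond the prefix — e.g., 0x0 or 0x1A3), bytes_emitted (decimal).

After char 0 ('6'=58): chars_in_quartet=1 acc=0x3A bytes_emitted=0

Answer: 1 0x3A 0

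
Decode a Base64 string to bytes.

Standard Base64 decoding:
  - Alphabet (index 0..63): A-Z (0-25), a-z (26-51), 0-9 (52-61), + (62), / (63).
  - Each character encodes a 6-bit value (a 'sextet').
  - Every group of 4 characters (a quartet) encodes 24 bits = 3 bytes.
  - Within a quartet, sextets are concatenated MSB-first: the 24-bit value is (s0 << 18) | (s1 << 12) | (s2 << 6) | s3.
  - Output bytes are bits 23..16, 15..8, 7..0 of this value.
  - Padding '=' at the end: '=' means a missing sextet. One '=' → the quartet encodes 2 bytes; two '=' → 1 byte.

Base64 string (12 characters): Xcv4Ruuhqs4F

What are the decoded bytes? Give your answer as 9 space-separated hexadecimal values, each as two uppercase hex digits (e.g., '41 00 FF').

Answer: 5D CB F8 46 EB A1 AA CE 05

Derivation:
After char 0 ('X'=23): chars_in_quartet=1 acc=0x17 bytes_emitted=0
After char 1 ('c'=28): chars_in_quartet=2 acc=0x5DC bytes_emitted=0
After char 2 ('v'=47): chars_in_quartet=3 acc=0x1772F bytes_emitted=0
After char 3 ('4'=56): chars_in_quartet=4 acc=0x5DCBF8 -> emit 5D CB F8, reset; bytes_emitted=3
After char 4 ('R'=17): chars_in_quartet=1 acc=0x11 bytes_emitted=3
After char 5 ('u'=46): chars_in_quartet=2 acc=0x46E bytes_emitted=3
After char 6 ('u'=46): chars_in_quartet=3 acc=0x11BAE bytes_emitted=3
After char 7 ('h'=33): chars_in_quartet=4 acc=0x46EBA1 -> emit 46 EB A1, reset; bytes_emitted=6
After char 8 ('q'=42): chars_in_quartet=1 acc=0x2A bytes_emitted=6
After char 9 ('s'=44): chars_in_quartet=2 acc=0xAAC bytes_emitted=6
After char 10 ('4'=56): chars_in_quartet=3 acc=0x2AB38 bytes_emitted=6
After char 11 ('F'=5): chars_in_quartet=4 acc=0xAACE05 -> emit AA CE 05, reset; bytes_emitted=9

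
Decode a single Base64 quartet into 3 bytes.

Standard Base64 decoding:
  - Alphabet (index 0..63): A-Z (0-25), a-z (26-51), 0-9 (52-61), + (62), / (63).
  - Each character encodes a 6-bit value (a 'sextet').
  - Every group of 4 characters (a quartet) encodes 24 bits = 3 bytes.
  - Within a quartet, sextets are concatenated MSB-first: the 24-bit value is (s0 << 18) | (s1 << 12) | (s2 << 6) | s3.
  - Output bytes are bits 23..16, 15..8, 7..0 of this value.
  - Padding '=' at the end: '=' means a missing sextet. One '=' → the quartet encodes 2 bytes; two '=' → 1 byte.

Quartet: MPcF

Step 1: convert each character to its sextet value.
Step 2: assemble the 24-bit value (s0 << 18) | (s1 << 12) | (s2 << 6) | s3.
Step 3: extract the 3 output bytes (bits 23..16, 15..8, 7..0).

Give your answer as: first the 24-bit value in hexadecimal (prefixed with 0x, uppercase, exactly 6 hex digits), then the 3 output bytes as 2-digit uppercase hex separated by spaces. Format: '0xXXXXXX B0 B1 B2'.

Answer: 0x30F705 30 F7 05

Derivation:
Sextets: M=12, P=15, c=28, F=5
24-bit: (12<<18) | (15<<12) | (28<<6) | 5
      = 0x300000 | 0x00F000 | 0x000700 | 0x000005
      = 0x30F705
Bytes: (v>>16)&0xFF=30, (v>>8)&0xFF=F7, v&0xFF=05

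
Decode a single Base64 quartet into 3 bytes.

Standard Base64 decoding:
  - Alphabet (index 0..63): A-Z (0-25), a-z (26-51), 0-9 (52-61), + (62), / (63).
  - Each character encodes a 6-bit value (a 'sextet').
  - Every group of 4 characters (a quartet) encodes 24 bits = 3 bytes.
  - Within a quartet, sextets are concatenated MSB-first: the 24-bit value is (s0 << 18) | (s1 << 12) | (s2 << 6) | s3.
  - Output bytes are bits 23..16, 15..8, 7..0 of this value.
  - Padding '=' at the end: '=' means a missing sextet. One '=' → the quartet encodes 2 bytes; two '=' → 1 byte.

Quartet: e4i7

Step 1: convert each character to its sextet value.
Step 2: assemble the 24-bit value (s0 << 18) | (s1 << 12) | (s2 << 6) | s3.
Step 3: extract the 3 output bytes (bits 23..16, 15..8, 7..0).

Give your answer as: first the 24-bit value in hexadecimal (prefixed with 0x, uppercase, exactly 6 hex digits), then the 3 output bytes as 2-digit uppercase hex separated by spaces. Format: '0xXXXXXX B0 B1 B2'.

Sextets: e=30, 4=56, i=34, 7=59
24-bit: (30<<18) | (56<<12) | (34<<6) | 59
      = 0x780000 | 0x038000 | 0x000880 | 0x00003B
      = 0x7B88BB
Bytes: (v>>16)&0xFF=7B, (v>>8)&0xFF=88, v&0xFF=BB

Answer: 0x7B88BB 7B 88 BB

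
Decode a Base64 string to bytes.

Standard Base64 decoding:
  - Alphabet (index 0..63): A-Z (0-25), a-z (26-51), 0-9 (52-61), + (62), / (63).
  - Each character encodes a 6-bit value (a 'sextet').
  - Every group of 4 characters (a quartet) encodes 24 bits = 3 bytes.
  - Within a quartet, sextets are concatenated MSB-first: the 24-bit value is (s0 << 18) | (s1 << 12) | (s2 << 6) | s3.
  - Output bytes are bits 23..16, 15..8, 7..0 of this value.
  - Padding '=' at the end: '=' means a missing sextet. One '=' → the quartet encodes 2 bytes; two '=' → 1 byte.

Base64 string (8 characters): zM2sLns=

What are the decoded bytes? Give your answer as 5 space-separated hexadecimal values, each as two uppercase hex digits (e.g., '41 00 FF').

After char 0 ('z'=51): chars_in_quartet=1 acc=0x33 bytes_emitted=0
After char 1 ('M'=12): chars_in_quartet=2 acc=0xCCC bytes_emitted=0
After char 2 ('2'=54): chars_in_quartet=3 acc=0x33336 bytes_emitted=0
After char 3 ('s'=44): chars_in_quartet=4 acc=0xCCCDAC -> emit CC CD AC, reset; bytes_emitted=3
After char 4 ('L'=11): chars_in_quartet=1 acc=0xB bytes_emitted=3
After char 5 ('n'=39): chars_in_quartet=2 acc=0x2E7 bytes_emitted=3
After char 6 ('s'=44): chars_in_quartet=3 acc=0xB9EC bytes_emitted=3
Padding '=': partial quartet acc=0xB9EC -> emit 2E 7B; bytes_emitted=5

Answer: CC CD AC 2E 7B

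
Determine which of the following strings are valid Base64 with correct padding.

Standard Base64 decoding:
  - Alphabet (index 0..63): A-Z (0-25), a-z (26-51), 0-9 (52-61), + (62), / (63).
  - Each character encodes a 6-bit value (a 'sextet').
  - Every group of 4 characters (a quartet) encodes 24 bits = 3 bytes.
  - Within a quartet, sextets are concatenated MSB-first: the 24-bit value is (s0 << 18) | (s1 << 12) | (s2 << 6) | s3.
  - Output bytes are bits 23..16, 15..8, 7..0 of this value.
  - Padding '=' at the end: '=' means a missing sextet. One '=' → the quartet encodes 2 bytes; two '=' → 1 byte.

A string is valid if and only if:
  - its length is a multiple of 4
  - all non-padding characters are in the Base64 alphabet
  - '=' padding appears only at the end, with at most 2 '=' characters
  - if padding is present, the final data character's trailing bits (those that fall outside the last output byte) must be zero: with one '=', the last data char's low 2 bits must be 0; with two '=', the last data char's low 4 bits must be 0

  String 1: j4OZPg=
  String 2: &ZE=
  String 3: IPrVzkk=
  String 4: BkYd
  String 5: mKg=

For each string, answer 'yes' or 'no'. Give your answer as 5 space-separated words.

String 1: 'j4OZPg=' → invalid (len=7 not mult of 4)
String 2: '&ZE=' → invalid (bad char(s): ['&'])
String 3: 'IPrVzkk=' → valid
String 4: 'BkYd' → valid
String 5: 'mKg=' → valid

Answer: no no yes yes yes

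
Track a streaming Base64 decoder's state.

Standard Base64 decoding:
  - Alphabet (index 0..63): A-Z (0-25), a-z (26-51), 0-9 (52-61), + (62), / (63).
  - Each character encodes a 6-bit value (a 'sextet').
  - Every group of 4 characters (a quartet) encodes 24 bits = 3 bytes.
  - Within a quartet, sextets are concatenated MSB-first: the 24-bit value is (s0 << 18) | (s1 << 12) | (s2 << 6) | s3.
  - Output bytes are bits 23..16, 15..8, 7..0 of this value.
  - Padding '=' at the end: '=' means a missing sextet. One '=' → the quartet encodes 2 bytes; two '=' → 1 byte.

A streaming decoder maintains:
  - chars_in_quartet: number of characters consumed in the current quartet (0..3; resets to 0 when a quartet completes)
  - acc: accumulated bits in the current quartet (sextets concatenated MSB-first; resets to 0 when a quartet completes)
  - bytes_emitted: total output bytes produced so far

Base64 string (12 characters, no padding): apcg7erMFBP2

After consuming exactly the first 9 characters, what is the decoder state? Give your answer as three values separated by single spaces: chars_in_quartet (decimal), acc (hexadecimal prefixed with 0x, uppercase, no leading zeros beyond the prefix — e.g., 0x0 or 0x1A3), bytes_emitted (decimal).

Answer: 1 0x5 6

Derivation:
After char 0 ('a'=26): chars_in_quartet=1 acc=0x1A bytes_emitted=0
After char 1 ('p'=41): chars_in_quartet=2 acc=0x6A9 bytes_emitted=0
After char 2 ('c'=28): chars_in_quartet=3 acc=0x1AA5C bytes_emitted=0
After char 3 ('g'=32): chars_in_quartet=4 acc=0x6A9720 -> emit 6A 97 20, reset; bytes_emitted=3
After char 4 ('7'=59): chars_in_quartet=1 acc=0x3B bytes_emitted=3
After char 5 ('e'=30): chars_in_quartet=2 acc=0xEDE bytes_emitted=3
After char 6 ('r'=43): chars_in_quartet=3 acc=0x3B7AB bytes_emitted=3
After char 7 ('M'=12): chars_in_quartet=4 acc=0xEDEACC -> emit ED EA CC, reset; bytes_emitted=6
After char 8 ('F'=5): chars_in_quartet=1 acc=0x5 bytes_emitted=6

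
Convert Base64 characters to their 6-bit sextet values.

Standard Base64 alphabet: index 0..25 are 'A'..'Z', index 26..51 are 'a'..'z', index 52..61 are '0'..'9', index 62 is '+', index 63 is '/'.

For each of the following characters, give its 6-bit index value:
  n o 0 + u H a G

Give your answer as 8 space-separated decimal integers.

Answer: 39 40 52 62 46 7 26 6

Derivation:
'n': a..z range, 26 + ord('n') − ord('a') = 39
'o': a..z range, 26 + ord('o') − ord('a') = 40
'0': 0..9 range, 52 + ord('0') − ord('0') = 52
'+': index 62
'u': a..z range, 26 + ord('u') − ord('a') = 46
'H': A..Z range, ord('H') − ord('A') = 7
'a': a..z range, 26 + ord('a') − ord('a') = 26
'G': A..Z range, ord('G') − ord('A') = 6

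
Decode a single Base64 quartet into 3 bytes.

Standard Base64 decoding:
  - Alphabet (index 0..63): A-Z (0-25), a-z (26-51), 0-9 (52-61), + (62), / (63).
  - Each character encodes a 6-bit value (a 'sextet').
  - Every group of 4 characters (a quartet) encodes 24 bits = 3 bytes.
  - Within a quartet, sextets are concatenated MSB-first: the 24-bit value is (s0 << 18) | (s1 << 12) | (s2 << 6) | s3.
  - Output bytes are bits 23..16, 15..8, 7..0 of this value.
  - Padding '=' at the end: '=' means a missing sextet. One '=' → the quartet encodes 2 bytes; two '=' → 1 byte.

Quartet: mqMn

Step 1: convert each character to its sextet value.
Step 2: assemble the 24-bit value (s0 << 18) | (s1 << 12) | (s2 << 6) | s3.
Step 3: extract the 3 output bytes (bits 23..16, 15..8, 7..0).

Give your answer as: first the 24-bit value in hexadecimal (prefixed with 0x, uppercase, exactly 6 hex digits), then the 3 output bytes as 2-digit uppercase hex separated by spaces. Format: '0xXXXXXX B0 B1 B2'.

Sextets: m=38, q=42, M=12, n=39
24-bit: (38<<18) | (42<<12) | (12<<6) | 39
      = 0x980000 | 0x02A000 | 0x000300 | 0x000027
      = 0x9AA327
Bytes: (v>>16)&0xFF=9A, (v>>8)&0xFF=A3, v&0xFF=27

Answer: 0x9AA327 9A A3 27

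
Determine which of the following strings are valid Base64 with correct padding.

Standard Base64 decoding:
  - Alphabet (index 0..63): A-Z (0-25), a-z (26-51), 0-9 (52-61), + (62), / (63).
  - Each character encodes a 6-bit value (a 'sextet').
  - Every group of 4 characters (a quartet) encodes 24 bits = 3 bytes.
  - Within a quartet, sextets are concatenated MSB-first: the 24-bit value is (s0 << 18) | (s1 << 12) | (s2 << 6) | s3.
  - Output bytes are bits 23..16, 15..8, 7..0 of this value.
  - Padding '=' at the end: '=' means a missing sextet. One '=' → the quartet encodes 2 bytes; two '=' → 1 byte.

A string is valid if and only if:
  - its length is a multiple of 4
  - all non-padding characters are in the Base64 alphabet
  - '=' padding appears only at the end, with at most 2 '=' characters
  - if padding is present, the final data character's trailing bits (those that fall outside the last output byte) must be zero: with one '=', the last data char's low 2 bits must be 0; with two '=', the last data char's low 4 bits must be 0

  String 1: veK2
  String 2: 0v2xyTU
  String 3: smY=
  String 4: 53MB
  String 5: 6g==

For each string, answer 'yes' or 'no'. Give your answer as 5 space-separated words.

String 1: 'veK2' → valid
String 2: '0v2xyTU' → invalid (len=7 not mult of 4)
String 3: 'smY=' → valid
String 4: '53MB' → valid
String 5: '6g==' → valid

Answer: yes no yes yes yes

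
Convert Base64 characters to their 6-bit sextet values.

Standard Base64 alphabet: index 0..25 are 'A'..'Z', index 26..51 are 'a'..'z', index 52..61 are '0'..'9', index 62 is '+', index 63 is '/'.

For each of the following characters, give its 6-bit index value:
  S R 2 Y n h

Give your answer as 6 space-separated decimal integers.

'S': A..Z range, ord('S') − ord('A') = 18
'R': A..Z range, ord('R') − ord('A') = 17
'2': 0..9 range, 52 + ord('2') − ord('0') = 54
'Y': A..Z range, ord('Y') − ord('A') = 24
'n': a..z range, 26 + ord('n') − ord('a') = 39
'h': a..z range, 26 + ord('h') − ord('a') = 33

Answer: 18 17 54 24 39 33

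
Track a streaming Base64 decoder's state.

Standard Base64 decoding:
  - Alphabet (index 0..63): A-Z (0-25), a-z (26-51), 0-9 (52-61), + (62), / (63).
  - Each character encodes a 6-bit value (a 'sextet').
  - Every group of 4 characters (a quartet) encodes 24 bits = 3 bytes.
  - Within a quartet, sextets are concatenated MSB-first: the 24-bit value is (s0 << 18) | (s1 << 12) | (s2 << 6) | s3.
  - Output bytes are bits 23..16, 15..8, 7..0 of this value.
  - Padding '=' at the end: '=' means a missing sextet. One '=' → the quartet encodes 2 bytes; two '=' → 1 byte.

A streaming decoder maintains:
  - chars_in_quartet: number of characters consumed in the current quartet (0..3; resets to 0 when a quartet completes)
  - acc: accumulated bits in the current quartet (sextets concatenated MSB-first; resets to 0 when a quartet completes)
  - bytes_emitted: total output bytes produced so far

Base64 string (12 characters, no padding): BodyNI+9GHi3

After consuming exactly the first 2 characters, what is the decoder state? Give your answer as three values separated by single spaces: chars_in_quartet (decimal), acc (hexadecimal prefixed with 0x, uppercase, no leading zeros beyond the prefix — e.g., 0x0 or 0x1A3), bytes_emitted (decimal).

Answer: 2 0x68 0

Derivation:
After char 0 ('B'=1): chars_in_quartet=1 acc=0x1 bytes_emitted=0
After char 1 ('o'=40): chars_in_quartet=2 acc=0x68 bytes_emitted=0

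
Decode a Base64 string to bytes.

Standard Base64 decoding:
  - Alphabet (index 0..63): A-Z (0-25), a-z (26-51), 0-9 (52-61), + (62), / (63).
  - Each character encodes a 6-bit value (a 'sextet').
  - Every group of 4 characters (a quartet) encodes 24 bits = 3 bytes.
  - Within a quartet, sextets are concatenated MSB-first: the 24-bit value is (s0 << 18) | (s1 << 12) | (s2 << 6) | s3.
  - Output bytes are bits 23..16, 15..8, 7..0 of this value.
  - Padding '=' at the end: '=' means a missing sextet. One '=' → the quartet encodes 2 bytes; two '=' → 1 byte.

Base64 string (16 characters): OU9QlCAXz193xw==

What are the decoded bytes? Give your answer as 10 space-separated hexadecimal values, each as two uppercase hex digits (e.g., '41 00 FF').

After char 0 ('O'=14): chars_in_quartet=1 acc=0xE bytes_emitted=0
After char 1 ('U'=20): chars_in_quartet=2 acc=0x394 bytes_emitted=0
After char 2 ('9'=61): chars_in_quartet=3 acc=0xE53D bytes_emitted=0
After char 3 ('Q'=16): chars_in_quartet=4 acc=0x394F50 -> emit 39 4F 50, reset; bytes_emitted=3
After char 4 ('l'=37): chars_in_quartet=1 acc=0x25 bytes_emitted=3
After char 5 ('C'=2): chars_in_quartet=2 acc=0x942 bytes_emitted=3
After char 6 ('A'=0): chars_in_quartet=3 acc=0x25080 bytes_emitted=3
After char 7 ('X'=23): chars_in_quartet=4 acc=0x942017 -> emit 94 20 17, reset; bytes_emitted=6
After char 8 ('z'=51): chars_in_quartet=1 acc=0x33 bytes_emitted=6
After char 9 ('1'=53): chars_in_quartet=2 acc=0xCF5 bytes_emitted=6
After char 10 ('9'=61): chars_in_quartet=3 acc=0x33D7D bytes_emitted=6
After char 11 ('3'=55): chars_in_quartet=4 acc=0xCF5F77 -> emit CF 5F 77, reset; bytes_emitted=9
After char 12 ('x'=49): chars_in_quartet=1 acc=0x31 bytes_emitted=9
After char 13 ('w'=48): chars_in_quartet=2 acc=0xC70 bytes_emitted=9
Padding '==': partial quartet acc=0xC70 -> emit C7; bytes_emitted=10

Answer: 39 4F 50 94 20 17 CF 5F 77 C7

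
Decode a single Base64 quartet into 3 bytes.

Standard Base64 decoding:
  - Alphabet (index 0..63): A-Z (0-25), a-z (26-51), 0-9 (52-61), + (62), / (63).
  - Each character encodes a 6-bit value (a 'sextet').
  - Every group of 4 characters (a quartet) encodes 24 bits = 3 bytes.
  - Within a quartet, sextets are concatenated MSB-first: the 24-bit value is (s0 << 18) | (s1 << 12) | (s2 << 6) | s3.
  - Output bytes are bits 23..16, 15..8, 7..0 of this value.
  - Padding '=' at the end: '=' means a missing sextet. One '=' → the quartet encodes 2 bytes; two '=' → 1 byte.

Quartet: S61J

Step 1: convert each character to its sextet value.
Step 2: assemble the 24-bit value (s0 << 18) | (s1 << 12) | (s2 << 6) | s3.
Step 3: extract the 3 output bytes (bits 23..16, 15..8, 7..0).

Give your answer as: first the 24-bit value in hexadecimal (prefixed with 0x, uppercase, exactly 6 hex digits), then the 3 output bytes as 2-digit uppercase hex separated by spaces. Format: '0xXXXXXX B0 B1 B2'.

Sextets: S=18, 6=58, 1=53, J=9
24-bit: (18<<18) | (58<<12) | (53<<6) | 9
      = 0x480000 | 0x03A000 | 0x000D40 | 0x000009
      = 0x4BAD49
Bytes: (v>>16)&0xFF=4B, (v>>8)&0xFF=AD, v&0xFF=49

Answer: 0x4BAD49 4B AD 49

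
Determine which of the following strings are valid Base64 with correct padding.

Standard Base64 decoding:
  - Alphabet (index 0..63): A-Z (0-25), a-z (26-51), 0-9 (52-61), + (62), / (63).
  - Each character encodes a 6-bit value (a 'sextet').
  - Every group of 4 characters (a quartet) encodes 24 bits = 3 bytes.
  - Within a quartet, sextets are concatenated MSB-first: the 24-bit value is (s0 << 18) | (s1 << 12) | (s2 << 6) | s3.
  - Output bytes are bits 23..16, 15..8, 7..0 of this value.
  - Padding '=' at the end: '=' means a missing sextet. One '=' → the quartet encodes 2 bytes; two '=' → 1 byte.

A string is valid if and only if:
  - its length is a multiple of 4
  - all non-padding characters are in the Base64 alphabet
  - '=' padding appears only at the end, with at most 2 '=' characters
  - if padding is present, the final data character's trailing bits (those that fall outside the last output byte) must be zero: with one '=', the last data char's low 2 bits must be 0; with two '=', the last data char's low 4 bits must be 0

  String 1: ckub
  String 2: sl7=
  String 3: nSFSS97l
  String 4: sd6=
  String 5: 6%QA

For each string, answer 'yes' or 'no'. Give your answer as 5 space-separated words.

Answer: yes no yes no no

Derivation:
String 1: 'ckub' → valid
String 2: 'sl7=' → invalid (bad trailing bits)
String 3: 'nSFSS97l' → valid
String 4: 'sd6=' → invalid (bad trailing bits)
String 5: '6%QA' → invalid (bad char(s): ['%'])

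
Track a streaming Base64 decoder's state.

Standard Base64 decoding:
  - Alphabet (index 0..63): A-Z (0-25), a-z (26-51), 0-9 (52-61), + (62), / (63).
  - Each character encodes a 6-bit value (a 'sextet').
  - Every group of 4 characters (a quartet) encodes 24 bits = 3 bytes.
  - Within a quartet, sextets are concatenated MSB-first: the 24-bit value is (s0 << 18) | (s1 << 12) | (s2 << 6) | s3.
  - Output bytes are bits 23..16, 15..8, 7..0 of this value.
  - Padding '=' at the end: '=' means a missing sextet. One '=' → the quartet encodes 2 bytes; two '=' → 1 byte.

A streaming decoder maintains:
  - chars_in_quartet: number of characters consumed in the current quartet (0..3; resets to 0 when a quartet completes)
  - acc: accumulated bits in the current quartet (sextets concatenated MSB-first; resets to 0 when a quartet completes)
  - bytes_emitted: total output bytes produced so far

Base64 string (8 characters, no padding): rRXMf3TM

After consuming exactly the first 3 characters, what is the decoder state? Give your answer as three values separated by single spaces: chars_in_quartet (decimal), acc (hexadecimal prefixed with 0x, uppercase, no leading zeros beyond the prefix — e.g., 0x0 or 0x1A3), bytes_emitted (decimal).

After char 0 ('r'=43): chars_in_quartet=1 acc=0x2B bytes_emitted=0
After char 1 ('R'=17): chars_in_quartet=2 acc=0xAD1 bytes_emitted=0
After char 2 ('X'=23): chars_in_quartet=3 acc=0x2B457 bytes_emitted=0

Answer: 3 0x2B457 0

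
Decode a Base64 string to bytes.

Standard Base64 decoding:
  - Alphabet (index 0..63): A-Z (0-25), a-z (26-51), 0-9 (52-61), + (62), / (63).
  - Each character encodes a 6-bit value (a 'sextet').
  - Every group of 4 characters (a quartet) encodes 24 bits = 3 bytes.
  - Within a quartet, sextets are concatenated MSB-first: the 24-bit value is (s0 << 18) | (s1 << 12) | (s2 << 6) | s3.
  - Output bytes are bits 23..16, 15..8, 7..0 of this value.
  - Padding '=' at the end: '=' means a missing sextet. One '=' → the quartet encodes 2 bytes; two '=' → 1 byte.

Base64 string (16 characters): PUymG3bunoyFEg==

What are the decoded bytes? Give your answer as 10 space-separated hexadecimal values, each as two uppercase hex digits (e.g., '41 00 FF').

Answer: 3D 4C A6 1B 76 EE 9E 8C 85 12

Derivation:
After char 0 ('P'=15): chars_in_quartet=1 acc=0xF bytes_emitted=0
After char 1 ('U'=20): chars_in_quartet=2 acc=0x3D4 bytes_emitted=0
After char 2 ('y'=50): chars_in_quartet=3 acc=0xF532 bytes_emitted=0
After char 3 ('m'=38): chars_in_quartet=4 acc=0x3D4CA6 -> emit 3D 4C A6, reset; bytes_emitted=3
After char 4 ('G'=6): chars_in_quartet=1 acc=0x6 bytes_emitted=3
After char 5 ('3'=55): chars_in_quartet=2 acc=0x1B7 bytes_emitted=3
After char 6 ('b'=27): chars_in_quartet=3 acc=0x6DDB bytes_emitted=3
After char 7 ('u'=46): chars_in_quartet=4 acc=0x1B76EE -> emit 1B 76 EE, reset; bytes_emitted=6
After char 8 ('n'=39): chars_in_quartet=1 acc=0x27 bytes_emitted=6
After char 9 ('o'=40): chars_in_quartet=2 acc=0x9E8 bytes_emitted=6
After char 10 ('y'=50): chars_in_quartet=3 acc=0x27A32 bytes_emitted=6
After char 11 ('F'=5): chars_in_quartet=4 acc=0x9E8C85 -> emit 9E 8C 85, reset; bytes_emitted=9
After char 12 ('E'=4): chars_in_quartet=1 acc=0x4 bytes_emitted=9
After char 13 ('g'=32): chars_in_quartet=2 acc=0x120 bytes_emitted=9
Padding '==': partial quartet acc=0x120 -> emit 12; bytes_emitted=10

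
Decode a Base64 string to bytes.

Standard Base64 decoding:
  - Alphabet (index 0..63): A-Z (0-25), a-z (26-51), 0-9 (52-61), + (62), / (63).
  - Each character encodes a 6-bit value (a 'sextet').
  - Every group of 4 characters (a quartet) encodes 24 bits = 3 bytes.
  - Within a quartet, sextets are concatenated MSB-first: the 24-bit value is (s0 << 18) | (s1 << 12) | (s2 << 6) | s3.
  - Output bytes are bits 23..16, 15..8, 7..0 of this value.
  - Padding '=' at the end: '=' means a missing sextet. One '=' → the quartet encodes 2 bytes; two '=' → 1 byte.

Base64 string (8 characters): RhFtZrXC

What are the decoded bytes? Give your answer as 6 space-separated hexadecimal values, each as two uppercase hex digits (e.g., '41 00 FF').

After char 0 ('R'=17): chars_in_quartet=1 acc=0x11 bytes_emitted=0
After char 1 ('h'=33): chars_in_quartet=2 acc=0x461 bytes_emitted=0
After char 2 ('F'=5): chars_in_quartet=3 acc=0x11845 bytes_emitted=0
After char 3 ('t'=45): chars_in_quartet=4 acc=0x46116D -> emit 46 11 6D, reset; bytes_emitted=3
After char 4 ('Z'=25): chars_in_quartet=1 acc=0x19 bytes_emitted=3
After char 5 ('r'=43): chars_in_quartet=2 acc=0x66B bytes_emitted=3
After char 6 ('X'=23): chars_in_quartet=3 acc=0x19AD7 bytes_emitted=3
After char 7 ('C'=2): chars_in_quartet=4 acc=0x66B5C2 -> emit 66 B5 C2, reset; bytes_emitted=6

Answer: 46 11 6D 66 B5 C2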